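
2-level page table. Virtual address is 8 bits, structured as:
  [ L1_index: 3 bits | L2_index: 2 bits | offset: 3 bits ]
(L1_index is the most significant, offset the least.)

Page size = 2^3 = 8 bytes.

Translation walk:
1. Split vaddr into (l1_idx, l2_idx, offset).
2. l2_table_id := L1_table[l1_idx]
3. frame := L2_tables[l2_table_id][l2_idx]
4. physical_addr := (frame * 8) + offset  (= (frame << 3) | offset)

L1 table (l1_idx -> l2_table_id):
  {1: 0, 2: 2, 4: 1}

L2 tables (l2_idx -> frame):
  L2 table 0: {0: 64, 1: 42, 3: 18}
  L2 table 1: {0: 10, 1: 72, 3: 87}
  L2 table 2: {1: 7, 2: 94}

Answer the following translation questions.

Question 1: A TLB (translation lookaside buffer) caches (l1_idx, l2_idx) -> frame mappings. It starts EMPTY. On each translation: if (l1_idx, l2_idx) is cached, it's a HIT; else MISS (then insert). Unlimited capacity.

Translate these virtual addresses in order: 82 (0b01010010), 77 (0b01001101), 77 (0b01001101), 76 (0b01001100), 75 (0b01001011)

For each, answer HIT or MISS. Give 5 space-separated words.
vaddr=82: (2,2) not in TLB -> MISS, insert
vaddr=77: (2,1) not in TLB -> MISS, insert
vaddr=77: (2,1) in TLB -> HIT
vaddr=76: (2,1) in TLB -> HIT
vaddr=75: (2,1) in TLB -> HIT

Answer: MISS MISS HIT HIT HIT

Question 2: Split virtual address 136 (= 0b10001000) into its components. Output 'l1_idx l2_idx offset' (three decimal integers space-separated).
vaddr = 136 = 0b10001000
  top 3 bits -> l1_idx = 4
  next 2 bits -> l2_idx = 1
  bottom 3 bits -> offset = 0

Answer: 4 1 0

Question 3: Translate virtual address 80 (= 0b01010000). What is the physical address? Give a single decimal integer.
Answer: 752

Derivation:
vaddr = 80 = 0b01010000
Split: l1_idx=2, l2_idx=2, offset=0
L1[2] = 2
L2[2][2] = 94
paddr = 94 * 8 + 0 = 752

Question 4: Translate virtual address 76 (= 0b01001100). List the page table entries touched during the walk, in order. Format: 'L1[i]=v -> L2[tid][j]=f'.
Answer: L1[2]=2 -> L2[2][1]=7

Derivation:
vaddr = 76 = 0b01001100
Split: l1_idx=2, l2_idx=1, offset=4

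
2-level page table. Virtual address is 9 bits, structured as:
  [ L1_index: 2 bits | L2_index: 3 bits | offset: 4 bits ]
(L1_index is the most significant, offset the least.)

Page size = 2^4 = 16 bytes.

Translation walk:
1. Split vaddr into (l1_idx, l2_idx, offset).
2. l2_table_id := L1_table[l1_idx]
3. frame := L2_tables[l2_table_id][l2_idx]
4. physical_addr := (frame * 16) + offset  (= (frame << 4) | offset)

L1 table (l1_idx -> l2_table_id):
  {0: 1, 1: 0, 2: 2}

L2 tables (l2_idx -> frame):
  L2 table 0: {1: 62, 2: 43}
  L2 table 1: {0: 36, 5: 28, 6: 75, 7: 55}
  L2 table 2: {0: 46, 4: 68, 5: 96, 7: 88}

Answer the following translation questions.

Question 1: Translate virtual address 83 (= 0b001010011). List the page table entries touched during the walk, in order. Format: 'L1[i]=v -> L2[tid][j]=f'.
vaddr = 83 = 0b001010011
Split: l1_idx=0, l2_idx=5, offset=3

Answer: L1[0]=1 -> L2[1][5]=28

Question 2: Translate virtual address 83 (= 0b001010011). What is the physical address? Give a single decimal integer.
vaddr = 83 = 0b001010011
Split: l1_idx=0, l2_idx=5, offset=3
L1[0] = 1
L2[1][5] = 28
paddr = 28 * 16 + 3 = 451

Answer: 451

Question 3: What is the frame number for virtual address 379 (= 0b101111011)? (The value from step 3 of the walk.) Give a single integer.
Answer: 88

Derivation:
vaddr = 379: l1_idx=2, l2_idx=7
L1[2] = 2; L2[2][7] = 88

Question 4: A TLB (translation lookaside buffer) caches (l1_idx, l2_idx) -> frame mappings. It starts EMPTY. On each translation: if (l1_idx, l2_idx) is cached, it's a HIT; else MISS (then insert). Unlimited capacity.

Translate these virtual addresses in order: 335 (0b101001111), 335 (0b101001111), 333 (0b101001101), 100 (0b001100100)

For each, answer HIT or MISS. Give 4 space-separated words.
vaddr=335: (2,4) not in TLB -> MISS, insert
vaddr=335: (2,4) in TLB -> HIT
vaddr=333: (2,4) in TLB -> HIT
vaddr=100: (0,6) not in TLB -> MISS, insert

Answer: MISS HIT HIT MISS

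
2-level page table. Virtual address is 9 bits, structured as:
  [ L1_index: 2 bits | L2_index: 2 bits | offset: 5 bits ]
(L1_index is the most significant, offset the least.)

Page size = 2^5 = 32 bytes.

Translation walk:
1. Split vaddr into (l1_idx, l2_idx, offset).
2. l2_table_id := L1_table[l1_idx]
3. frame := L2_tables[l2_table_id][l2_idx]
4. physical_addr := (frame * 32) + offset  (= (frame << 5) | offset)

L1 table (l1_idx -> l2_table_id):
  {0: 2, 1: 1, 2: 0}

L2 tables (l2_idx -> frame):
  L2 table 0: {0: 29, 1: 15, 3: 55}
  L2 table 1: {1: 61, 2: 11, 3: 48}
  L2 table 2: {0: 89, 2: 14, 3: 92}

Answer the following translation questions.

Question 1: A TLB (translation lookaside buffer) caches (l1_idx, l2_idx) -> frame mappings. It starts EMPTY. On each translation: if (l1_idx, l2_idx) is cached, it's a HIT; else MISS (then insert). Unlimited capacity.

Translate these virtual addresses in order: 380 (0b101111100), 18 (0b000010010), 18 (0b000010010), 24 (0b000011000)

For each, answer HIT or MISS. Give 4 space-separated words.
Answer: MISS MISS HIT HIT

Derivation:
vaddr=380: (2,3) not in TLB -> MISS, insert
vaddr=18: (0,0) not in TLB -> MISS, insert
vaddr=18: (0,0) in TLB -> HIT
vaddr=24: (0,0) in TLB -> HIT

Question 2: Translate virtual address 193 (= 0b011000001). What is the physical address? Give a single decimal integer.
Answer: 353

Derivation:
vaddr = 193 = 0b011000001
Split: l1_idx=1, l2_idx=2, offset=1
L1[1] = 1
L2[1][2] = 11
paddr = 11 * 32 + 1 = 353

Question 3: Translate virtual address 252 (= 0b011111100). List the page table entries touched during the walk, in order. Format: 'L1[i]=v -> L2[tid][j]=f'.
Answer: L1[1]=1 -> L2[1][3]=48

Derivation:
vaddr = 252 = 0b011111100
Split: l1_idx=1, l2_idx=3, offset=28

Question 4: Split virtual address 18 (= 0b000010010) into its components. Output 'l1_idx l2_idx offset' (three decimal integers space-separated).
vaddr = 18 = 0b000010010
  top 2 bits -> l1_idx = 0
  next 2 bits -> l2_idx = 0
  bottom 5 bits -> offset = 18

Answer: 0 0 18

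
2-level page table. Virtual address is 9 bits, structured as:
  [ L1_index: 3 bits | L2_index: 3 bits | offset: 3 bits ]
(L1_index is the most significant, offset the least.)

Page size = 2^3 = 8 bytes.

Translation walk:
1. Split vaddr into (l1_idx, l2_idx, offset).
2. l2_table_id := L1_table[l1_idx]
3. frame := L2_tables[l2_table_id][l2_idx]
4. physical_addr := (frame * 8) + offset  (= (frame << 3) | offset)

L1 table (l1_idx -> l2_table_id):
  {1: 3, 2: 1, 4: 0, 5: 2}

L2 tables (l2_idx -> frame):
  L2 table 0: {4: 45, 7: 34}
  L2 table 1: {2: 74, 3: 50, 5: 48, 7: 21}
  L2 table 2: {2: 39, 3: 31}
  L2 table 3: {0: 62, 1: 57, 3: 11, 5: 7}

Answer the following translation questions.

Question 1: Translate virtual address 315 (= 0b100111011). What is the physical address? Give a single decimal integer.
vaddr = 315 = 0b100111011
Split: l1_idx=4, l2_idx=7, offset=3
L1[4] = 0
L2[0][7] = 34
paddr = 34 * 8 + 3 = 275

Answer: 275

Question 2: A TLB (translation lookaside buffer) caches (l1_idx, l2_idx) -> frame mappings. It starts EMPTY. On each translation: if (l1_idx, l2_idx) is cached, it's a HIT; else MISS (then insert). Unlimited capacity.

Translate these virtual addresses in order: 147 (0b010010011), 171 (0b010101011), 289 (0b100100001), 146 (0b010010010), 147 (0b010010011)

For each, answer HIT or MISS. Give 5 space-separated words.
vaddr=147: (2,2) not in TLB -> MISS, insert
vaddr=171: (2,5) not in TLB -> MISS, insert
vaddr=289: (4,4) not in TLB -> MISS, insert
vaddr=146: (2,2) in TLB -> HIT
vaddr=147: (2,2) in TLB -> HIT

Answer: MISS MISS MISS HIT HIT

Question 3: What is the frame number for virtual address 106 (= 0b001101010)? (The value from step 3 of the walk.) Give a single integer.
Answer: 7

Derivation:
vaddr = 106: l1_idx=1, l2_idx=5
L1[1] = 3; L2[3][5] = 7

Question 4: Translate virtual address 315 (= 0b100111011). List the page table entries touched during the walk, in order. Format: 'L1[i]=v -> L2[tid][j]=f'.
Answer: L1[4]=0 -> L2[0][7]=34

Derivation:
vaddr = 315 = 0b100111011
Split: l1_idx=4, l2_idx=7, offset=3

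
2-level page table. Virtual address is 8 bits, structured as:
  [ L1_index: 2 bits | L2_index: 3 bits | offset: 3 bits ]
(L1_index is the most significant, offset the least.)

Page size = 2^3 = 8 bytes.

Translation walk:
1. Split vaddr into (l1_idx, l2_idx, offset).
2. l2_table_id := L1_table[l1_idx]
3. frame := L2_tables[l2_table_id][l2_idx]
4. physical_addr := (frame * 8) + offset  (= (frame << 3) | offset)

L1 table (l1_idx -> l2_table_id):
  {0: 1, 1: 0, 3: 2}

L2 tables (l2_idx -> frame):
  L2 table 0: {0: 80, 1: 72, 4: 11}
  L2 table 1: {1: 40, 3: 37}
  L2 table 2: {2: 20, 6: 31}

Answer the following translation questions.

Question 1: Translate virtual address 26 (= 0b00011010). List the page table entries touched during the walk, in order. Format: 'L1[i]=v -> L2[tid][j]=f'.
vaddr = 26 = 0b00011010
Split: l1_idx=0, l2_idx=3, offset=2

Answer: L1[0]=1 -> L2[1][3]=37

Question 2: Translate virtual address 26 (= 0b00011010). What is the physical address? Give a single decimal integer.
Answer: 298

Derivation:
vaddr = 26 = 0b00011010
Split: l1_idx=0, l2_idx=3, offset=2
L1[0] = 1
L2[1][3] = 37
paddr = 37 * 8 + 2 = 298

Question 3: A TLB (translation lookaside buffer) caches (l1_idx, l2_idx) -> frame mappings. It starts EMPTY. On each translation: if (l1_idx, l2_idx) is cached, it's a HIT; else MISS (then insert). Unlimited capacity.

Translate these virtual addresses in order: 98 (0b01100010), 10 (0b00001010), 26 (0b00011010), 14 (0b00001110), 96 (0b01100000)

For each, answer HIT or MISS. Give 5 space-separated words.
Answer: MISS MISS MISS HIT HIT

Derivation:
vaddr=98: (1,4) not in TLB -> MISS, insert
vaddr=10: (0,1) not in TLB -> MISS, insert
vaddr=26: (0,3) not in TLB -> MISS, insert
vaddr=14: (0,1) in TLB -> HIT
vaddr=96: (1,4) in TLB -> HIT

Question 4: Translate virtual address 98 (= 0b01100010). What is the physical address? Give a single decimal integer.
Answer: 90

Derivation:
vaddr = 98 = 0b01100010
Split: l1_idx=1, l2_idx=4, offset=2
L1[1] = 0
L2[0][4] = 11
paddr = 11 * 8 + 2 = 90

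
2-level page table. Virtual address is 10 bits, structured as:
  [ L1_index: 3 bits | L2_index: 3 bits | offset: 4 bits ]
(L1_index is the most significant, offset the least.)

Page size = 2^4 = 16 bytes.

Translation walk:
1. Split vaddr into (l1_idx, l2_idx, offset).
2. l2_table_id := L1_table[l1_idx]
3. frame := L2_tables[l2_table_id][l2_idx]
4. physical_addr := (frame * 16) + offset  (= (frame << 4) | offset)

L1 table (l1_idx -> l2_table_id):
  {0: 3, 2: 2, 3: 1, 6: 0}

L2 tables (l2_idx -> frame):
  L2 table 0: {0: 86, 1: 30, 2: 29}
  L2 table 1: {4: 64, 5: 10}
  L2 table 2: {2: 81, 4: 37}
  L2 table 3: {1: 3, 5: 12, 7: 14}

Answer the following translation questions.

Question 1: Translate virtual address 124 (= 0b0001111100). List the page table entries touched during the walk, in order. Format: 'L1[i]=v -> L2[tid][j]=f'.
vaddr = 124 = 0b0001111100
Split: l1_idx=0, l2_idx=7, offset=12

Answer: L1[0]=3 -> L2[3][7]=14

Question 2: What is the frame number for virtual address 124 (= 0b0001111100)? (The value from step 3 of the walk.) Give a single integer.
vaddr = 124: l1_idx=0, l2_idx=7
L1[0] = 3; L2[3][7] = 14

Answer: 14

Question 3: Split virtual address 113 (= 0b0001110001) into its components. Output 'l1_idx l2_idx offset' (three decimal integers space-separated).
Answer: 0 7 1

Derivation:
vaddr = 113 = 0b0001110001
  top 3 bits -> l1_idx = 0
  next 3 bits -> l2_idx = 7
  bottom 4 bits -> offset = 1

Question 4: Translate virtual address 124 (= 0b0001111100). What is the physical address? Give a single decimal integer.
Answer: 236

Derivation:
vaddr = 124 = 0b0001111100
Split: l1_idx=0, l2_idx=7, offset=12
L1[0] = 3
L2[3][7] = 14
paddr = 14 * 16 + 12 = 236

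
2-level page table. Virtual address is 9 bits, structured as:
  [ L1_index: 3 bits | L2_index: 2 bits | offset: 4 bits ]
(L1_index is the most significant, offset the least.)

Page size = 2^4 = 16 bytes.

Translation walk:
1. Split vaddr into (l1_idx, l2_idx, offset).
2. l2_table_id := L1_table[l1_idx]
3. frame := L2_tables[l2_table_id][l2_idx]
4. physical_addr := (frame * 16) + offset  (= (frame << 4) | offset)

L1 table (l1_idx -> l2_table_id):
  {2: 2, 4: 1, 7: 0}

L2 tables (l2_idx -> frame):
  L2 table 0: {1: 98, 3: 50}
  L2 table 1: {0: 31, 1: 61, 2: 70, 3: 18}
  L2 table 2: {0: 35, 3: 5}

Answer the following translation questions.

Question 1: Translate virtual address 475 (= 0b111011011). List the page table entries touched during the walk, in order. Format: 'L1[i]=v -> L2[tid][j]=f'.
Answer: L1[7]=0 -> L2[0][1]=98

Derivation:
vaddr = 475 = 0b111011011
Split: l1_idx=7, l2_idx=1, offset=11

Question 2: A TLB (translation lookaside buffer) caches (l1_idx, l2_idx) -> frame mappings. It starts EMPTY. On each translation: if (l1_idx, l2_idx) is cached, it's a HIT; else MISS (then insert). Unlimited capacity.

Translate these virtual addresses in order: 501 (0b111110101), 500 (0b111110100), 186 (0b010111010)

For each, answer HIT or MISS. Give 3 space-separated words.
Answer: MISS HIT MISS

Derivation:
vaddr=501: (7,3) not in TLB -> MISS, insert
vaddr=500: (7,3) in TLB -> HIT
vaddr=186: (2,3) not in TLB -> MISS, insert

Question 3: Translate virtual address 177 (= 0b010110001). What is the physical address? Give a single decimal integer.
vaddr = 177 = 0b010110001
Split: l1_idx=2, l2_idx=3, offset=1
L1[2] = 2
L2[2][3] = 5
paddr = 5 * 16 + 1 = 81

Answer: 81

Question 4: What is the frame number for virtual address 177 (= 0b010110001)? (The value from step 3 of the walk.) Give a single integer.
vaddr = 177: l1_idx=2, l2_idx=3
L1[2] = 2; L2[2][3] = 5

Answer: 5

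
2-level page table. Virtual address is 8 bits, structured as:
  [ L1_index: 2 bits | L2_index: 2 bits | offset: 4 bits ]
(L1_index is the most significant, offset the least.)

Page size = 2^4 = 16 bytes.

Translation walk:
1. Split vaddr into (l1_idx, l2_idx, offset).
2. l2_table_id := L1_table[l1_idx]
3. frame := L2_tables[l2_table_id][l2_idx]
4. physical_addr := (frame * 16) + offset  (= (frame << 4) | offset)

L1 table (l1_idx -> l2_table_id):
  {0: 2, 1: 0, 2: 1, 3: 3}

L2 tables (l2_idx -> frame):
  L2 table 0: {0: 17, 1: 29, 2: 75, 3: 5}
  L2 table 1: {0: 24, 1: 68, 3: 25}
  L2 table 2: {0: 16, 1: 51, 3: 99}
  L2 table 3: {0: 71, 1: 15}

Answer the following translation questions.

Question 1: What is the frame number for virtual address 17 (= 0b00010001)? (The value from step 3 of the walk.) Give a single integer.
vaddr = 17: l1_idx=0, l2_idx=1
L1[0] = 2; L2[2][1] = 51

Answer: 51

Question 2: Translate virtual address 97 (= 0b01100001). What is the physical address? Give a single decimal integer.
Answer: 1201

Derivation:
vaddr = 97 = 0b01100001
Split: l1_idx=1, l2_idx=2, offset=1
L1[1] = 0
L2[0][2] = 75
paddr = 75 * 16 + 1 = 1201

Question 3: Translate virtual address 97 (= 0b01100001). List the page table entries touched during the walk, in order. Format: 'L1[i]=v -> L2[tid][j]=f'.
Answer: L1[1]=0 -> L2[0][2]=75

Derivation:
vaddr = 97 = 0b01100001
Split: l1_idx=1, l2_idx=2, offset=1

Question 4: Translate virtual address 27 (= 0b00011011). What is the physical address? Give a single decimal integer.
vaddr = 27 = 0b00011011
Split: l1_idx=0, l2_idx=1, offset=11
L1[0] = 2
L2[2][1] = 51
paddr = 51 * 16 + 11 = 827

Answer: 827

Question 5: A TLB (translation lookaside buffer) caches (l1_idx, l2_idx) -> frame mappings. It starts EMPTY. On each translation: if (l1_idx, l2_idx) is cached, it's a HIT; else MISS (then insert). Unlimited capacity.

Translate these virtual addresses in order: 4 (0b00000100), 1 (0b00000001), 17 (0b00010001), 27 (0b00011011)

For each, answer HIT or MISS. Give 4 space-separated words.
vaddr=4: (0,0) not in TLB -> MISS, insert
vaddr=1: (0,0) in TLB -> HIT
vaddr=17: (0,1) not in TLB -> MISS, insert
vaddr=27: (0,1) in TLB -> HIT

Answer: MISS HIT MISS HIT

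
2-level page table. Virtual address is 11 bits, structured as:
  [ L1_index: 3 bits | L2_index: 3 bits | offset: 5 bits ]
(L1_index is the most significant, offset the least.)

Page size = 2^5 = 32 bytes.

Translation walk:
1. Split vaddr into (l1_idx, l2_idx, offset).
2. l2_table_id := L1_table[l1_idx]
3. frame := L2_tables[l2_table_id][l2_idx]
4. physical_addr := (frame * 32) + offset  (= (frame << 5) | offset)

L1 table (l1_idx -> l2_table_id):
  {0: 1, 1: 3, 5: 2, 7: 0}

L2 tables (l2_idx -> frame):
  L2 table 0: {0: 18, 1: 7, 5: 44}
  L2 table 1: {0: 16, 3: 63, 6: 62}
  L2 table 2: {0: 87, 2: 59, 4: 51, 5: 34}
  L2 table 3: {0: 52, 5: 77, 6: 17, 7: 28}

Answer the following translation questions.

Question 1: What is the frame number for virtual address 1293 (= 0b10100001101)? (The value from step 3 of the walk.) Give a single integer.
vaddr = 1293: l1_idx=5, l2_idx=0
L1[5] = 2; L2[2][0] = 87

Answer: 87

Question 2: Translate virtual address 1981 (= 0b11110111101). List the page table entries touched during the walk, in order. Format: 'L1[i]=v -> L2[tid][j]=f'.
vaddr = 1981 = 0b11110111101
Split: l1_idx=7, l2_idx=5, offset=29

Answer: L1[7]=0 -> L2[0][5]=44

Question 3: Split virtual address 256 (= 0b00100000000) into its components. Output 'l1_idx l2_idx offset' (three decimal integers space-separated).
vaddr = 256 = 0b00100000000
  top 3 bits -> l1_idx = 1
  next 3 bits -> l2_idx = 0
  bottom 5 bits -> offset = 0

Answer: 1 0 0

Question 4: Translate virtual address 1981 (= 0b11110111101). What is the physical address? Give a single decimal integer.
Answer: 1437

Derivation:
vaddr = 1981 = 0b11110111101
Split: l1_idx=7, l2_idx=5, offset=29
L1[7] = 0
L2[0][5] = 44
paddr = 44 * 32 + 29 = 1437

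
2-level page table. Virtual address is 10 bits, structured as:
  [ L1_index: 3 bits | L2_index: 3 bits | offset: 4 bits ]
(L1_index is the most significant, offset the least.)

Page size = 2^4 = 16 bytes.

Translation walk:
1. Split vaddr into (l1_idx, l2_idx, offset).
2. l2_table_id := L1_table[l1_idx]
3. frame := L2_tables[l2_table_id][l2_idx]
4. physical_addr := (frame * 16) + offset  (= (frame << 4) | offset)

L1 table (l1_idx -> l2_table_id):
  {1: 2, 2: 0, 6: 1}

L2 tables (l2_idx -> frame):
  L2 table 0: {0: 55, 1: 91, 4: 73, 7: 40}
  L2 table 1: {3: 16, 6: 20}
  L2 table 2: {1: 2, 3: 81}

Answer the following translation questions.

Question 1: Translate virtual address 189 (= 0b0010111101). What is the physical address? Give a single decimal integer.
Answer: 1309

Derivation:
vaddr = 189 = 0b0010111101
Split: l1_idx=1, l2_idx=3, offset=13
L1[1] = 2
L2[2][3] = 81
paddr = 81 * 16 + 13 = 1309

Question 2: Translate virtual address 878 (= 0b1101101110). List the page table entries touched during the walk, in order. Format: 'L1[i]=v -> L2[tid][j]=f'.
Answer: L1[6]=1 -> L2[1][6]=20

Derivation:
vaddr = 878 = 0b1101101110
Split: l1_idx=6, l2_idx=6, offset=14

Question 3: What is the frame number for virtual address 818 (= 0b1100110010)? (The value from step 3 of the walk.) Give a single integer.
vaddr = 818: l1_idx=6, l2_idx=3
L1[6] = 1; L2[1][3] = 16

Answer: 16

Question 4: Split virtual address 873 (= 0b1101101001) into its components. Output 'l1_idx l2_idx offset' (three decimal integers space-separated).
Answer: 6 6 9

Derivation:
vaddr = 873 = 0b1101101001
  top 3 bits -> l1_idx = 6
  next 3 bits -> l2_idx = 6
  bottom 4 bits -> offset = 9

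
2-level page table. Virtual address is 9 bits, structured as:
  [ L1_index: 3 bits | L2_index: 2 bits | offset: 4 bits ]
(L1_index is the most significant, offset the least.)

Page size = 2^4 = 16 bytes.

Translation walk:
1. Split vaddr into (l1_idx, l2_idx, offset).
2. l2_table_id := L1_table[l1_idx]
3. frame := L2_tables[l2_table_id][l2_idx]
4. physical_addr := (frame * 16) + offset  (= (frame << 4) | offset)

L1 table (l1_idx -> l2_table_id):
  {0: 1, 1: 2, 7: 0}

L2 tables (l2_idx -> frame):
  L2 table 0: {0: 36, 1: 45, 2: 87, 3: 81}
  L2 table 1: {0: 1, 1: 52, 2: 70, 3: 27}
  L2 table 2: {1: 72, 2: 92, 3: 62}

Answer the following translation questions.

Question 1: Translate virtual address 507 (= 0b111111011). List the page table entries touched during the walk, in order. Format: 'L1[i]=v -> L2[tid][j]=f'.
vaddr = 507 = 0b111111011
Split: l1_idx=7, l2_idx=3, offset=11

Answer: L1[7]=0 -> L2[0][3]=81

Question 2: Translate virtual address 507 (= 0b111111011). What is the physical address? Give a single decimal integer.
Answer: 1307

Derivation:
vaddr = 507 = 0b111111011
Split: l1_idx=7, l2_idx=3, offset=11
L1[7] = 0
L2[0][3] = 81
paddr = 81 * 16 + 11 = 1307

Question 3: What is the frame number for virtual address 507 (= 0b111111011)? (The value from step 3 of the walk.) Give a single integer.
vaddr = 507: l1_idx=7, l2_idx=3
L1[7] = 0; L2[0][3] = 81

Answer: 81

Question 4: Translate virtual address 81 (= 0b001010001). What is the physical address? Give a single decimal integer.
Answer: 1153

Derivation:
vaddr = 81 = 0b001010001
Split: l1_idx=1, l2_idx=1, offset=1
L1[1] = 2
L2[2][1] = 72
paddr = 72 * 16 + 1 = 1153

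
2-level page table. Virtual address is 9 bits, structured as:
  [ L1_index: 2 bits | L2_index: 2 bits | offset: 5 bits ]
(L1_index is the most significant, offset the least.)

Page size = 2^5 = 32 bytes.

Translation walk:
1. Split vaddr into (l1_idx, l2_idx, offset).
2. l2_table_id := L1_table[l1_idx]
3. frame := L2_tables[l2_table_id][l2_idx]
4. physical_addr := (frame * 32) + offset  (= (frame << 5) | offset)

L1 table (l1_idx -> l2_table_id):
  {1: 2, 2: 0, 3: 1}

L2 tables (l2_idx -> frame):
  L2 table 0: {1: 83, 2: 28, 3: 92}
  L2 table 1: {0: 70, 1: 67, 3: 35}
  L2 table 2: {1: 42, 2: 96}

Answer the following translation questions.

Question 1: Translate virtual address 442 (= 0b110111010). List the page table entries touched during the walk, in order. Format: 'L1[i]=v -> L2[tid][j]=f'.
vaddr = 442 = 0b110111010
Split: l1_idx=3, l2_idx=1, offset=26

Answer: L1[3]=1 -> L2[1][1]=67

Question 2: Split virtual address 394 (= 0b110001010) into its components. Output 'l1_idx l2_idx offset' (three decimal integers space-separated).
Answer: 3 0 10

Derivation:
vaddr = 394 = 0b110001010
  top 2 bits -> l1_idx = 3
  next 2 bits -> l2_idx = 0
  bottom 5 bits -> offset = 10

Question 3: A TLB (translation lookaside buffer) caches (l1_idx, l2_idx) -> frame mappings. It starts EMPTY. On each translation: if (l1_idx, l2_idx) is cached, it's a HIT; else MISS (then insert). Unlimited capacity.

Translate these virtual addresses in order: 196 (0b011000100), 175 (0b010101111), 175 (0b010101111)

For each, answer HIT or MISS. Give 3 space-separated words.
vaddr=196: (1,2) not in TLB -> MISS, insert
vaddr=175: (1,1) not in TLB -> MISS, insert
vaddr=175: (1,1) in TLB -> HIT

Answer: MISS MISS HIT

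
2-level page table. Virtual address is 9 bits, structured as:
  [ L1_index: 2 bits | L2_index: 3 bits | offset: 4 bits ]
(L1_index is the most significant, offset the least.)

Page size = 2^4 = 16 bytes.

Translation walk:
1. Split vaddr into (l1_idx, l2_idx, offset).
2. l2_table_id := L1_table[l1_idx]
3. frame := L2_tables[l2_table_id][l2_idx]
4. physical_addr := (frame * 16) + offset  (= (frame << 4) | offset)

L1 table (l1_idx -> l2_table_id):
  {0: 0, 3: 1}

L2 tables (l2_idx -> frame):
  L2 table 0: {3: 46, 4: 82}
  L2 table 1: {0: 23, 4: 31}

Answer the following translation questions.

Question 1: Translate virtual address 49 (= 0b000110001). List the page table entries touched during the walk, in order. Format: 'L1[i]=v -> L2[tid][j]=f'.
vaddr = 49 = 0b000110001
Split: l1_idx=0, l2_idx=3, offset=1

Answer: L1[0]=0 -> L2[0][3]=46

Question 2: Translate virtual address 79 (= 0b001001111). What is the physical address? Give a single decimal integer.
Answer: 1327

Derivation:
vaddr = 79 = 0b001001111
Split: l1_idx=0, l2_idx=4, offset=15
L1[0] = 0
L2[0][4] = 82
paddr = 82 * 16 + 15 = 1327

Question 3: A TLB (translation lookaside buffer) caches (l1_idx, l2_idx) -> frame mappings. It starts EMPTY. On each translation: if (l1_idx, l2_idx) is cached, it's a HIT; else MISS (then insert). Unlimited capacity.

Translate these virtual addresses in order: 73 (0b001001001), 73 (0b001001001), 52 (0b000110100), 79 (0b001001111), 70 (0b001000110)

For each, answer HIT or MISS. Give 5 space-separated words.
vaddr=73: (0,4) not in TLB -> MISS, insert
vaddr=73: (0,4) in TLB -> HIT
vaddr=52: (0,3) not in TLB -> MISS, insert
vaddr=79: (0,4) in TLB -> HIT
vaddr=70: (0,4) in TLB -> HIT

Answer: MISS HIT MISS HIT HIT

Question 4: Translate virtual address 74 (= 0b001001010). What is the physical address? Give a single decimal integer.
vaddr = 74 = 0b001001010
Split: l1_idx=0, l2_idx=4, offset=10
L1[0] = 0
L2[0][4] = 82
paddr = 82 * 16 + 10 = 1322

Answer: 1322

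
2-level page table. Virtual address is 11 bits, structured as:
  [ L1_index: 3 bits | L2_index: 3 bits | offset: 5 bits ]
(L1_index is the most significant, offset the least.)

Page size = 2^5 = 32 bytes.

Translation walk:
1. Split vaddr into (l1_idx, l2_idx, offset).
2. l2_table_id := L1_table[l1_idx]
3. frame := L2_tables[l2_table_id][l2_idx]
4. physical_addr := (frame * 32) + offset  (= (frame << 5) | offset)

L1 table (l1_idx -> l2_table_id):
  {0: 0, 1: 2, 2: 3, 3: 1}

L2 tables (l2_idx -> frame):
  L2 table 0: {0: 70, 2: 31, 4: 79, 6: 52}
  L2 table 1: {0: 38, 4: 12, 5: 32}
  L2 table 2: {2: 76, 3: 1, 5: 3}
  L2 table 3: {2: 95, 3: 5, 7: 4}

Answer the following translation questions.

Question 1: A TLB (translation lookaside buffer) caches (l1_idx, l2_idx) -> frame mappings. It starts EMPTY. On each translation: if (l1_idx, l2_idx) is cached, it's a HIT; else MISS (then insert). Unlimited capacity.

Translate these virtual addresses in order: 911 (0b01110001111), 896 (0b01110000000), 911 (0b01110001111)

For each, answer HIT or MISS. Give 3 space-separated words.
vaddr=911: (3,4) not in TLB -> MISS, insert
vaddr=896: (3,4) in TLB -> HIT
vaddr=911: (3,4) in TLB -> HIT

Answer: MISS HIT HIT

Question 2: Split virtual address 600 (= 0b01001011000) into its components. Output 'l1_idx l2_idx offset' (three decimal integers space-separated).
Answer: 2 2 24

Derivation:
vaddr = 600 = 0b01001011000
  top 3 bits -> l1_idx = 2
  next 3 bits -> l2_idx = 2
  bottom 5 bits -> offset = 24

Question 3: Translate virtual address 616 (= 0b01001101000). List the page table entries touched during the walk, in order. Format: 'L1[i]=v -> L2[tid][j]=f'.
Answer: L1[2]=3 -> L2[3][3]=5

Derivation:
vaddr = 616 = 0b01001101000
Split: l1_idx=2, l2_idx=3, offset=8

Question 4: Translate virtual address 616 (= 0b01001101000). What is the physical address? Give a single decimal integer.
Answer: 168

Derivation:
vaddr = 616 = 0b01001101000
Split: l1_idx=2, l2_idx=3, offset=8
L1[2] = 3
L2[3][3] = 5
paddr = 5 * 32 + 8 = 168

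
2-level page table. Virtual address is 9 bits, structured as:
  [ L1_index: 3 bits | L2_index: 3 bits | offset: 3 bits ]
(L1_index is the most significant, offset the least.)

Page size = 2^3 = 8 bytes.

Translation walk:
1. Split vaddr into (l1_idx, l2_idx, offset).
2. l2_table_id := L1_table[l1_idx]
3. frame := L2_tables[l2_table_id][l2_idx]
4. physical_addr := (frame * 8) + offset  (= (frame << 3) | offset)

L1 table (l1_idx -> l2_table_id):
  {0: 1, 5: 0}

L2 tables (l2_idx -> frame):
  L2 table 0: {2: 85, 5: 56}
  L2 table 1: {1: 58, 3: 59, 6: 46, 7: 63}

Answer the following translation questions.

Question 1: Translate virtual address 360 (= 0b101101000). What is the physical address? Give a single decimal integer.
vaddr = 360 = 0b101101000
Split: l1_idx=5, l2_idx=5, offset=0
L1[5] = 0
L2[0][5] = 56
paddr = 56 * 8 + 0 = 448

Answer: 448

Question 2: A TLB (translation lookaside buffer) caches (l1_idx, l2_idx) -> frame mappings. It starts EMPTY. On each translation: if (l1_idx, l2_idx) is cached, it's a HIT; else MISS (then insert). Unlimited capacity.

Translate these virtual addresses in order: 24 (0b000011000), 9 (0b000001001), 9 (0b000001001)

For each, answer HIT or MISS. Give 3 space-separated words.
Answer: MISS MISS HIT

Derivation:
vaddr=24: (0,3) not in TLB -> MISS, insert
vaddr=9: (0,1) not in TLB -> MISS, insert
vaddr=9: (0,1) in TLB -> HIT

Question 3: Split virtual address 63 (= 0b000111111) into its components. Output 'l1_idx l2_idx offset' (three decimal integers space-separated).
Answer: 0 7 7

Derivation:
vaddr = 63 = 0b000111111
  top 3 bits -> l1_idx = 0
  next 3 bits -> l2_idx = 7
  bottom 3 bits -> offset = 7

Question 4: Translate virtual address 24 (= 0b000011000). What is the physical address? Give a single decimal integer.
vaddr = 24 = 0b000011000
Split: l1_idx=0, l2_idx=3, offset=0
L1[0] = 1
L2[1][3] = 59
paddr = 59 * 8 + 0 = 472

Answer: 472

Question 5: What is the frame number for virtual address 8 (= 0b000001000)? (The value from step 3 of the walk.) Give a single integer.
Answer: 58

Derivation:
vaddr = 8: l1_idx=0, l2_idx=1
L1[0] = 1; L2[1][1] = 58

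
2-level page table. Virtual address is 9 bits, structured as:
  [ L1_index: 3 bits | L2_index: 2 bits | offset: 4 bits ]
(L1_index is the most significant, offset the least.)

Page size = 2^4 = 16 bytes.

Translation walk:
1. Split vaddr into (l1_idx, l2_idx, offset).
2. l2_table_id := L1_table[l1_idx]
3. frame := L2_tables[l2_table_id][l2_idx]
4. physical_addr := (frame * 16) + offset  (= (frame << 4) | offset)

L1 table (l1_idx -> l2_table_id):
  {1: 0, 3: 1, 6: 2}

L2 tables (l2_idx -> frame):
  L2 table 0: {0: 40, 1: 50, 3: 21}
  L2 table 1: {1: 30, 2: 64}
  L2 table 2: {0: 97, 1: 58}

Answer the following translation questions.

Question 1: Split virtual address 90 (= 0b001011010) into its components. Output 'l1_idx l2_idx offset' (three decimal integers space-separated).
Answer: 1 1 10

Derivation:
vaddr = 90 = 0b001011010
  top 3 bits -> l1_idx = 1
  next 2 bits -> l2_idx = 1
  bottom 4 bits -> offset = 10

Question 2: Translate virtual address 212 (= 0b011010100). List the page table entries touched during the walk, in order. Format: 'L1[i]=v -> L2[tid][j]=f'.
Answer: L1[3]=1 -> L2[1][1]=30

Derivation:
vaddr = 212 = 0b011010100
Split: l1_idx=3, l2_idx=1, offset=4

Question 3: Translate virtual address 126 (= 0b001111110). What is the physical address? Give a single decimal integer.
vaddr = 126 = 0b001111110
Split: l1_idx=1, l2_idx=3, offset=14
L1[1] = 0
L2[0][3] = 21
paddr = 21 * 16 + 14 = 350

Answer: 350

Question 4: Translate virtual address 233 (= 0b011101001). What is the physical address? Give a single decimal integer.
vaddr = 233 = 0b011101001
Split: l1_idx=3, l2_idx=2, offset=9
L1[3] = 1
L2[1][2] = 64
paddr = 64 * 16 + 9 = 1033

Answer: 1033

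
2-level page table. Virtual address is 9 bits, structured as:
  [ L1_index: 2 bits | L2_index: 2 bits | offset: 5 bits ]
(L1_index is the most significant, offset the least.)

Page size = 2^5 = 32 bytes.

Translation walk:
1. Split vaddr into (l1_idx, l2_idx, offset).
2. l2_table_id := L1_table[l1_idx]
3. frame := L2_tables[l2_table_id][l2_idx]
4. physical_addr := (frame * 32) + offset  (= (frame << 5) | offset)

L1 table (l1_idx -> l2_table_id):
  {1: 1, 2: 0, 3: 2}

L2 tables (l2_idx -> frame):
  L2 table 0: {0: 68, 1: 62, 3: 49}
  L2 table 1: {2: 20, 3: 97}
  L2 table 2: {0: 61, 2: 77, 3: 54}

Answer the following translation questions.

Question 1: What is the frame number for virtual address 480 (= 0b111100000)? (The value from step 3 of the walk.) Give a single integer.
vaddr = 480: l1_idx=3, l2_idx=3
L1[3] = 2; L2[2][3] = 54

Answer: 54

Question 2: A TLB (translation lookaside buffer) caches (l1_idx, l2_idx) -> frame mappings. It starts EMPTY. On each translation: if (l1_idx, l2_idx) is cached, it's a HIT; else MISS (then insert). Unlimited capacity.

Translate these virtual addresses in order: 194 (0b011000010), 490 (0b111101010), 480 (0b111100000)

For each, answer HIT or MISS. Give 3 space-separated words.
vaddr=194: (1,2) not in TLB -> MISS, insert
vaddr=490: (3,3) not in TLB -> MISS, insert
vaddr=480: (3,3) in TLB -> HIT

Answer: MISS MISS HIT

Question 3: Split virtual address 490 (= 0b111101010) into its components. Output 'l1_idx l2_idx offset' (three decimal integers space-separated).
vaddr = 490 = 0b111101010
  top 2 bits -> l1_idx = 3
  next 2 bits -> l2_idx = 3
  bottom 5 bits -> offset = 10

Answer: 3 3 10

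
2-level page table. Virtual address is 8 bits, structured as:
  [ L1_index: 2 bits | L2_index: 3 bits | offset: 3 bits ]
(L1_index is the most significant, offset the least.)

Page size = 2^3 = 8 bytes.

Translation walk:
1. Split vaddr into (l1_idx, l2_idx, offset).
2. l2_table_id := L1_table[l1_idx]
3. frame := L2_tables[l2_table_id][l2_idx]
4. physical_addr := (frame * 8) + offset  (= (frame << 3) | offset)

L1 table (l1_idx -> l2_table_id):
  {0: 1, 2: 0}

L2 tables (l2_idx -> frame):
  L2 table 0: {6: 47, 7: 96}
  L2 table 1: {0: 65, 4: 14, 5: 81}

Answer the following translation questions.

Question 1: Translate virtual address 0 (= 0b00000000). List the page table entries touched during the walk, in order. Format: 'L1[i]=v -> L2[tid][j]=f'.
Answer: L1[0]=1 -> L2[1][0]=65

Derivation:
vaddr = 0 = 0b00000000
Split: l1_idx=0, l2_idx=0, offset=0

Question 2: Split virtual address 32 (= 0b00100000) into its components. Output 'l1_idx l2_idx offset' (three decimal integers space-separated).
vaddr = 32 = 0b00100000
  top 2 bits -> l1_idx = 0
  next 3 bits -> l2_idx = 4
  bottom 3 bits -> offset = 0

Answer: 0 4 0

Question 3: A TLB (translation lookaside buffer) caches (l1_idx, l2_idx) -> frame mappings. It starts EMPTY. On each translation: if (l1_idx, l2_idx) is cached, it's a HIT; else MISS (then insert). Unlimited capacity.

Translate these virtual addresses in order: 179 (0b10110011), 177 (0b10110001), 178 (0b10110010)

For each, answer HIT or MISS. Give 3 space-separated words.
vaddr=179: (2,6) not in TLB -> MISS, insert
vaddr=177: (2,6) in TLB -> HIT
vaddr=178: (2,6) in TLB -> HIT

Answer: MISS HIT HIT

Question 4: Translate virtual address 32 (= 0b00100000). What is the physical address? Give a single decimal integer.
Answer: 112

Derivation:
vaddr = 32 = 0b00100000
Split: l1_idx=0, l2_idx=4, offset=0
L1[0] = 1
L2[1][4] = 14
paddr = 14 * 8 + 0 = 112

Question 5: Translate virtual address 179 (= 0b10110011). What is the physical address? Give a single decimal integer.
Answer: 379

Derivation:
vaddr = 179 = 0b10110011
Split: l1_idx=2, l2_idx=6, offset=3
L1[2] = 0
L2[0][6] = 47
paddr = 47 * 8 + 3 = 379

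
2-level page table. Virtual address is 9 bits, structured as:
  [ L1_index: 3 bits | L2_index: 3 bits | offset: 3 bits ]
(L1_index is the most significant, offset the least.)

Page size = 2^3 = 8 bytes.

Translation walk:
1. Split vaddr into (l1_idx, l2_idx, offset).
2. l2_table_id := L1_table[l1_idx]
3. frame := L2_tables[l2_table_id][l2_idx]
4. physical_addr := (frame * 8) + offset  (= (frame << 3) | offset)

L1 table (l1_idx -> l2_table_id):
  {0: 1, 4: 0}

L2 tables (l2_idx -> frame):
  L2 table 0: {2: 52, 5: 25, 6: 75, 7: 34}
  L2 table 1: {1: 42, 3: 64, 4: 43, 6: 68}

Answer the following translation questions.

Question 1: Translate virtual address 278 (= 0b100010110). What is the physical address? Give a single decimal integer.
vaddr = 278 = 0b100010110
Split: l1_idx=4, l2_idx=2, offset=6
L1[4] = 0
L2[0][2] = 52
paddr = 52 * 8 + 6 = 422

Answer: 422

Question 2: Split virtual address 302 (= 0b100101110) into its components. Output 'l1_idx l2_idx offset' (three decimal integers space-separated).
vaddr = 302 = 0b100101110
  top 3 bits -> l1_idx = 4
  next 3 bits -> l2_idx = 5
  bottom 3 bits -> offset = 6

Answer: 4 5 6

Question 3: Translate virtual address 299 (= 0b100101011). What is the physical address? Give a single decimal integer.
vaddr = 299 = 0b100101011
Split: l1_idx=4, l2_idx=5, offset=3
L1[4] = 0
L2[0][5] = 25
paddr = 25 * 8 + 3 = 203

Answer: 203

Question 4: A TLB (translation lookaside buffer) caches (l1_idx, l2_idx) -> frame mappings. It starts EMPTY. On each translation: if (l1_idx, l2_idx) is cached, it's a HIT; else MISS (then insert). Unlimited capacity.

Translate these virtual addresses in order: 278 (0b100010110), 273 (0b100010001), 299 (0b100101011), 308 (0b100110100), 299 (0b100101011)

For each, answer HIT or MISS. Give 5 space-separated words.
Answer: MISS HIT MISS MISS HIT

Derivation:
vaddr=278: (4,2) not in TLB -> MISS, insert
vaddr=273: (4,2) in TLB -> HIT
vaddr=299: (4,5) not in TLB -> MISS, insert
vaddr=308: (4,6) not in TLB -> MISS, insert
vaddr=299: (4,5) in TLB -> HIT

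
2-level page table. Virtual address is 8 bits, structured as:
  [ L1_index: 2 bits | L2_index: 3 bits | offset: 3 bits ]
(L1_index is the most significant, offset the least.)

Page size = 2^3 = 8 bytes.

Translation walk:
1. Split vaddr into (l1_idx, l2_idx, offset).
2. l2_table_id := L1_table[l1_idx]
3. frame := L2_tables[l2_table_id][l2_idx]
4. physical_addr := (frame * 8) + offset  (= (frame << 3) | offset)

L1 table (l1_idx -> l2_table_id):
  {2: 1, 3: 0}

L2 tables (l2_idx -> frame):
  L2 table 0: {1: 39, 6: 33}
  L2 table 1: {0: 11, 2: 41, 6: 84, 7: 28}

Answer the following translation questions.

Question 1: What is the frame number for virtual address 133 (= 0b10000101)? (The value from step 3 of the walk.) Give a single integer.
Answer: 11

Derivation:
vaddr = 133: l1_idx=2, l2_idx=0
L1[2] = 1; L2[1][0] = 11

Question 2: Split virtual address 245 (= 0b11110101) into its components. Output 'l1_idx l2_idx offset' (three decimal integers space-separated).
Answer: 3 6 5

Derivation:
vaddr = 245 = 0b11110101
  top 2 bits -> l1_idx = 3
  next 3 bits -> l2_idx = 6
  bottom 3 bits -> offset = 5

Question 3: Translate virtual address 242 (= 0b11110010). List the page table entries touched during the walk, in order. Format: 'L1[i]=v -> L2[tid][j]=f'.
vaddr = 242 = 0b11110010
Split: l1_idx=3, l2_idx=6, offset=2

Answer: L1[3]=0 -> L2[0][6]=33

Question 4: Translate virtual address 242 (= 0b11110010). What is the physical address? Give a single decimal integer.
vaddr = 242 = 0b11110010
Split: l1_idx=3, l2_idx=6, offset=2
L1[3] = 0
L2[0][6] = 33
paddr = 33 * 8 + 2 = 266

Answer: 266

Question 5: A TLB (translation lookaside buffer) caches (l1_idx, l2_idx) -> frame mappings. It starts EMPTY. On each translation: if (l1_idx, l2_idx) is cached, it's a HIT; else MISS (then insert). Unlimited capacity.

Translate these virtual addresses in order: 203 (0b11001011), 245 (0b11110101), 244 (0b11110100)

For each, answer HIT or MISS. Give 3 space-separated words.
vaddr=203: (3,1) not in TLB -> MISS, insert
vaddr=245: (3,6) not in TLB -> MISS, insert
vaddr=244: (3,6) in TLB -> HIT

Answer: MISS MISS HIT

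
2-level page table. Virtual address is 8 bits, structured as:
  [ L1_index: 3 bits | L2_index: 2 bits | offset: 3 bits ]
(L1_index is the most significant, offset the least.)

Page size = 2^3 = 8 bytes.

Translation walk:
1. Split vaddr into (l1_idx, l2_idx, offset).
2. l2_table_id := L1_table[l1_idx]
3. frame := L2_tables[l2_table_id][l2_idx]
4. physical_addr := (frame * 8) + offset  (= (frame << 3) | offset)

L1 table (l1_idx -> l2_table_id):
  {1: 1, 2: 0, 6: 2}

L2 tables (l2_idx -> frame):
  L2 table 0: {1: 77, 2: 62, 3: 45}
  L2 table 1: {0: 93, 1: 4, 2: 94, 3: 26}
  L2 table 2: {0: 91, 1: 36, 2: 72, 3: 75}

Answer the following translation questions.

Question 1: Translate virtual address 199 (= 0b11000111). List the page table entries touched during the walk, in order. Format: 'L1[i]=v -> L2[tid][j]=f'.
vaddr = 199 = 0b11000111
Split: l1_idx=6, l2_idx=0, offset=7

Answer: L1[6]=2 -> L2[2][0]=91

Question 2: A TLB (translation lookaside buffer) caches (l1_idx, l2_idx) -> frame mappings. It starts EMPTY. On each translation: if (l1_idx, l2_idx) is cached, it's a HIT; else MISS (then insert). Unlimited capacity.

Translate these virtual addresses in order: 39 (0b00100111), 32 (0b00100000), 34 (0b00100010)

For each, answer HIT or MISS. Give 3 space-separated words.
vaddr=39: (1,0) not in TLB -> MISS, insert
vaddr=32: (1,0) in TLB -> HIT
vaddr=34: (1,0) in TLB -> HIT

Answer: MISS HIT HIT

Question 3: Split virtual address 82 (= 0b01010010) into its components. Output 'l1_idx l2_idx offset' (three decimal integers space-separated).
Answer: 2 2 2

Derivation:
vaddr = 82 = 0b01010010
  top 3 bits -> l1_idx = 2
  next 2 bits -> l2_idx = 2
  bottom 3 bits -> offset = 2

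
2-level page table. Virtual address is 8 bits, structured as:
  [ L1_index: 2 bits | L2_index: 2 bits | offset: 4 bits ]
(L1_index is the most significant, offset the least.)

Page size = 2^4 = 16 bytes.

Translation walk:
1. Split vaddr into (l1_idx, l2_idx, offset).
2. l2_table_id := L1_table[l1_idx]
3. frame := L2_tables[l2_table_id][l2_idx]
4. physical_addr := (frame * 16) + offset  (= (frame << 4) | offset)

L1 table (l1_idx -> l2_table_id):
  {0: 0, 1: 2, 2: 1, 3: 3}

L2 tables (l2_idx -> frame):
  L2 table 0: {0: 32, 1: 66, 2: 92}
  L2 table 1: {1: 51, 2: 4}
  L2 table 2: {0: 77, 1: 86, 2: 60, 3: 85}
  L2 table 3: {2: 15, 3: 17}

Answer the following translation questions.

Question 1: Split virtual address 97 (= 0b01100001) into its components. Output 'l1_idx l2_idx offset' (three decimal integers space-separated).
vaddr = 97 = 0b01100001
  top 2 bits -> l1_idx = 1
  next 2 bits -> l2_idx = 2
  bottom 4 bits -> offset = 1

Answer: 1 2 1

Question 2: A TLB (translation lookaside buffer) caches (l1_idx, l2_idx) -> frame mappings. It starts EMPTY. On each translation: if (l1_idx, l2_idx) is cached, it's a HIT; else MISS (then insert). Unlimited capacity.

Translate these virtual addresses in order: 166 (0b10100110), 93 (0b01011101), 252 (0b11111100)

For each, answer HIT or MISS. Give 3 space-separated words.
Answer: MISS MISS MISS

Derivation:
vaddr=166: (2,2) not in TLB -> MISS, insert
vaddr=93: (1,1) not in TLB -> MISS, insert
vaddr=252: (3,3) not in TLB -> MISS, insert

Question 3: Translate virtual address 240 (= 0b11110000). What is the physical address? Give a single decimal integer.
Answer: 272

Derivation:
vaddr = 240 = 0b11110000
Split: l1_idx=3, l2_idx=3, offset=0
L1[3] = 3
L2[3][3] = 17
paddr = 17 * 16 + 0 = 272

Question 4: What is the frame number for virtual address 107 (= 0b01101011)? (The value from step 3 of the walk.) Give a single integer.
Answer: 60

Derivation:
vaddr = 107: l1_idx=1, l2_idx=2
L1[1] = 2; L2[2][2] = 60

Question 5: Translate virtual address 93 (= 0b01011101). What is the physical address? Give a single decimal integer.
vaddr = 93 = 0b01011101
Split: l1_idx=1, l2_idx=1, offset=13
L1[1] = 2
L2[2][1] = 86
paddr = 86 * 16 + 13 = 1389

Answer: 1389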